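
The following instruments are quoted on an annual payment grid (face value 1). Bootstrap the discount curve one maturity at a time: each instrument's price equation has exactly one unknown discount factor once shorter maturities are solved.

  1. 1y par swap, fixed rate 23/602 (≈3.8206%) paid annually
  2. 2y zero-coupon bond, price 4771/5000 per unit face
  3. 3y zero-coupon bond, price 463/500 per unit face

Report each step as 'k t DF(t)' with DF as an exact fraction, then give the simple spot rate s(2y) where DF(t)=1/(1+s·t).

1 1 602/625
2 2 4771/5000
3 3 463/500
s(2y) = (1/(4771/5000) − 1)/(2) = 229/9542 ≈ 2.3999%

step 1 [1y] swap r/1=23/602: DF=(1 − 23/602·(0))/(1+23/602) = 602/625 ≈ 0.963200
step 2 [2y] zero: DF = P = 4771/5000 ≈ 0.954200
step 3 [3y] zero: DF = P = 463/500 ≈ 0.926000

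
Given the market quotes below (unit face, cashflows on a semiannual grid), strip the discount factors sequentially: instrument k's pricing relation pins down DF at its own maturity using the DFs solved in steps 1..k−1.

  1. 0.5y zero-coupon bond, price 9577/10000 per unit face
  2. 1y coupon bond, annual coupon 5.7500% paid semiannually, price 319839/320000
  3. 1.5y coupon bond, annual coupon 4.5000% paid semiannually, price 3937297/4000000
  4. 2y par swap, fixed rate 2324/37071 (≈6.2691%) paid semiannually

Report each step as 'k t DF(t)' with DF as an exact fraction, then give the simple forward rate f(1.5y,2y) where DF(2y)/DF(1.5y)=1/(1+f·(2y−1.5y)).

step 1 [0.5y] zero: DF = P = 9577/10000 ≈ 0.957700
step 2 [1y] bond c/2=23/800: DF=(319839/320000 − 23/800·(0.957700))/(1+23/800) = 1181/1250 ≈ 0.944800
step 3 [1.5y] bond c/2=9/400: DF=(3937297/4000000 − 9/400·(0.957700+0.944800))/(1+9/400) = 1151/1250 ≈ 0.920800
step 4 [2y] swap r/2=1162/37071: DF=(1 − 1162/37071·(0.957700+0.944800+0.920800))/(1+1162/37071) = 4419/5000 ≈ 0.883800

1 1/2 9577/10000
2 1 1181/1250
3 3/2 1151/1250
4 2 4419/5000
f(1.5y,2y) = ((1151/1250)/(4419/5000) − 1)/(1/2) = 370/4419 ≈ 8.3729%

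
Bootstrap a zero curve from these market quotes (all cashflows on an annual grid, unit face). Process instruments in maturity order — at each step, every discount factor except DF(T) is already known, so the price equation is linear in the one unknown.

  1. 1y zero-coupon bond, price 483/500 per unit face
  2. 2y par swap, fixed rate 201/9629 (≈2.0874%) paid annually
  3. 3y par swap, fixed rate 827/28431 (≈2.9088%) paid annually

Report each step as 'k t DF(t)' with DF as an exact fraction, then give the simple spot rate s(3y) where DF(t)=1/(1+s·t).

1 1 483/500
2 2 4799/5000
3 3 9173/10000
s(3y) = (1/(9173/10000) − 1)/(3) = 827/27519 ≈ 3.0052%

step 1 [1y] zero: DF = P = 483/500 ≈ 0.966000
step 2 [2y] swap r/1=201/9629: DF=(1 − 201/9629·(0.966000))/(1+201/9629) = 4799/5000 ≈ 0.959800
step 3 [3y] swap r/1=827/28431: DF=(1 − 827/28431·(0.966000+0.959800))/(1+827/28431) = 9173/10000 ≈ 0.917300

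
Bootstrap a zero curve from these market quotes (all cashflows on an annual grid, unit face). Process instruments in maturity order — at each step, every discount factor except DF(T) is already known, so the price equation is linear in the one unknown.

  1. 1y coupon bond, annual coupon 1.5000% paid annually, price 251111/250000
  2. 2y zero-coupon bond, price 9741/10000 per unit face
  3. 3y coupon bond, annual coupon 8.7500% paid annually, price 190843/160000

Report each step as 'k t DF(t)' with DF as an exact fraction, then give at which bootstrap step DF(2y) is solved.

step 1 [1y] bond c/1=3/200: DF=(251111/250000 − 3/200·(0))/(1+3/200) = 1237/1250 ≈ 0.989600
step 2 [2y] zero: DF = P = 9741/10000 ≈ 0.974100
step 3 [3y] bond c/1=7/80: DF=(190843/160000 − 7/80·(0.989600+0.974100))/(1+7/80) = 2347/2500 ≈ 0.938800

1 1 1237/1250
2 2 9741/10000
3 3 2347/2500
DF(2y) is solved at step 2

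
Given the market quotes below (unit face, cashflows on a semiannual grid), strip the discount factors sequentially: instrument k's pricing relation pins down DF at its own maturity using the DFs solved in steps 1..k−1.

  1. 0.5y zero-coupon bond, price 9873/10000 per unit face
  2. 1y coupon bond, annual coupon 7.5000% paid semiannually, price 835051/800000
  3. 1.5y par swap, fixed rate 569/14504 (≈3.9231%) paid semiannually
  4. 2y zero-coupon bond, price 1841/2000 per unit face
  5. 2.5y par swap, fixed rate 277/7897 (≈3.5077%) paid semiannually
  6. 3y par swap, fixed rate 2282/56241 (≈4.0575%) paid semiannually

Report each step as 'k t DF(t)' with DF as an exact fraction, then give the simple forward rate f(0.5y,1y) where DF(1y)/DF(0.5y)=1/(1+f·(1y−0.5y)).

step 1 [0.5y] zero: DF = P = 9873/10000 ≈ 0.987300
step 2 [1y] bond c/2=3/80: DF=(835051/800000 − 3/80·(0.987300))/(1+3/80) = 1213/1250 ≈ 0.970400
step 3 [1.5y] swap r/2=569/29008: DF=(1 − 569/29008·(0.987300+0.970400))/(1+569/29008) = 9431/10000 ≈ 0.943100
step 4 [2y] zero: DF = P = 1841/2000 ≈ 0.920500
step 5 [2.5y] swap r/2=277/15794: DF=(1 − 277/15794·(0.987300+0.970400+0.943100+0.920500))/(1+277/15794) = 9169/10000 ≈ 0.916900
step 6 [3y] swap r/2=1141/56241: DF=(1 − 1141/56241·(0.987300+0.970400+0.943100+0.920500+0.916900))/(1+1141/56241) = 8859/10000 ≈ 0.885900

1 1/2 9873/10000
2 1 1213/1250
3 3/2 9431/10000
4 2 1841/2000
5 5/2 9169/10000
6 3 8859/10000
f(0.5y,1y) = ((9873/10000)/(1213/1250) − 1)/(1/2) = 169/4852 ≈ 3.4831%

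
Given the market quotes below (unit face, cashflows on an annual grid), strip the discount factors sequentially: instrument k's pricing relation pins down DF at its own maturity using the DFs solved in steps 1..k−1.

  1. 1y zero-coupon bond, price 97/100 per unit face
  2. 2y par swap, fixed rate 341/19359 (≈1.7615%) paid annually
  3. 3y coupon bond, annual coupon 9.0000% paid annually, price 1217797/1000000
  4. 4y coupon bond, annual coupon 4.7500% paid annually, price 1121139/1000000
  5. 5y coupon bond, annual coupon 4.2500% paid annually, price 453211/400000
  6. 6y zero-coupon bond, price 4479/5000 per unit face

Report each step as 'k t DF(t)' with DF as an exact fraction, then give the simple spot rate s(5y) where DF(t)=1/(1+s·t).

1 1 97/100
2 2 9659/10000
3 3 4787/5000
4 4 9391/10000
5 5 4653/5000
6 6 4479/5000
s(5y) = (1/(4653/5000) − 1)/(5) = 347/23265 ≈ 1.4915%

step 1 [1y] zero: DF = P = 97/100 ≈ 0.970000
step 2 [2y] swap r/1=341/19359: DF=(1 − 341/19359·(0.970000))/(1+341/19359) = 9659/10000 ≈ 0.965900
step 3 [3y] bond c/1=9/100: DF=(1217797/1000000 − 9/100·(0.970000+0.965900))/(1+9/100) = 4787/5000 ≈ 0.957400
step 4 [4y] bond c/1=19/400: DF=(1121139/1000000 − 19/400·(0.970000+0.965900+0.957400))/(1+19/400) = 9391/10000 ≈ 0.939100
step 5 [5y] bond c/1=17/400: DF=(453211/400000 − 17/400·(0.970000+0.965900+0.957400+0.939100))/(1+17/400) = 4653/5000 ≈ 0.930600
step 6 [6y] zero: DF = P = 4479/5000 ≈ 0.895800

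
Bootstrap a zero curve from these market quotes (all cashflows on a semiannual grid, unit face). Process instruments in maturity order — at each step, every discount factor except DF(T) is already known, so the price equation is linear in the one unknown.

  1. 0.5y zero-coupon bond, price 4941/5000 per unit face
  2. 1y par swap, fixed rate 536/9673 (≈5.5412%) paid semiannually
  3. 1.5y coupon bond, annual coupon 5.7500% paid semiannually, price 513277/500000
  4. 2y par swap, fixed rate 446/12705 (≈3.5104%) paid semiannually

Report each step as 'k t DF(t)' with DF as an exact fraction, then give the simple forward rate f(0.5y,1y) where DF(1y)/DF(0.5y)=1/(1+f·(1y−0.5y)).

1 1/2 4941/5000
2 1 1183/1250
3 3/2 4719/5000
4 2 9331/10000
f(0.5y,1y) = ((4941/5000)/(1183/1250) − 1)/(1/2) = 209/2366 ≈ 8.8335%

step 1 [0.5y] zero: DF = P = 4941/5000 ≈ 0.988200
step 2 [1y] swap r/2=268/9673: DF=(1 − 268/9673·(0.988200))/(1+268/9673) = 1183/1250 ≈ 0.946400
step 3 [1.5y] bond c/2=23/800: DF=(513277/500000 − 23/800·(0.988200+0.946400))/(1+23/800) = 4719/5000 ≈ 0.943800
step 4 [2y] swap r/2=223/12705: DF=(1 − 223/12705·(0.988200+0.946400+0.943800))/(1+223/12705) = 9331/10000 ≈ 0.933100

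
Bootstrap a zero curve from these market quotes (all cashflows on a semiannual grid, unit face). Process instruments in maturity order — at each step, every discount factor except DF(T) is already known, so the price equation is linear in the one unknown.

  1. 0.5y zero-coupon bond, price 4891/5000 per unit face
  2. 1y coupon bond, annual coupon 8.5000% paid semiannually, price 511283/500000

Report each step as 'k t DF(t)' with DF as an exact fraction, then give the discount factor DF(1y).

step 1 [0.5y] zero: DF = P = 4891/5000 ≈ 0.978200
step 2 [1y] bond c/2=17/400: DF=(511283/500000 − 17/400·(0.978200))/(1+17/400) = 941/1000 ≈ 0.941000

1 1/2 4891/5000
2 1 941/1000
DF(1y) = 941/1000 ≈ 0.941000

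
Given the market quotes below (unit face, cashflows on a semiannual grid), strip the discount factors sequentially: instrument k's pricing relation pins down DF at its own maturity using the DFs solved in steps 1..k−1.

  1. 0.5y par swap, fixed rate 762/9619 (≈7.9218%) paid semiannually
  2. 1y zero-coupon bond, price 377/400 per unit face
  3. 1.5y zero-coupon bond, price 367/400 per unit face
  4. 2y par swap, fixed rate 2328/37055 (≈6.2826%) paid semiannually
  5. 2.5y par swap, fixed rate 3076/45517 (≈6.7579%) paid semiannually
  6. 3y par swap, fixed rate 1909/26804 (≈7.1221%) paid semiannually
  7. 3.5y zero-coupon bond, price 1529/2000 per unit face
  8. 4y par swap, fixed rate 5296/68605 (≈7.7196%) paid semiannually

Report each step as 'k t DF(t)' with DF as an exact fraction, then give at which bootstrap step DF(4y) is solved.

step 1 [0.5y] swap r/2=381/9619: DF=(1 − 381/9619·(0))/(1+381/9619) = 9619/10000 ≈ 0.961900
step 2 [1y] zero: DF = P = 377/400 ≈ 0.942500
step 3 [1.5y] zero: DF = P = 367/400 ≈ 0.917500
step 4 [2y] swap r/2=1164/37055: DF=(1 − 1164/37055·(0.961900+0.942500+0.917500))/(1+1164/37055) = 2209/2500 ≈ 0.883600
step 5 [2.5y] swap r/2=1538/45517: DF=(1 − 1538/45517·(0.961900+0.942500+0.917500+0.883600))/(1+1538/45517) = 4231/5000 ≈ 0.846200
step 6 [3y] swap r/2=1909/53608: DF=(1 − 1909/53608·(0.961900+0.942500+0.917500+0.883600+0.846200))/(1+1909/53608) = 8091/10000 ≈ 0.809100
step 7 [3.5y] zero: DF = P = 1529/2000 ≈ 0.764500
step 8 [4y] swap r/2=2648/68605: DF=(1 − 2648/68605·(0.961900+0.942500+0.917500+0.883600+0.846200+0.809100+0.764500))/(1+2648/68605) = 919/1250 ≈ 0.735200

1 1/2 9619/10000
2 1 377/400
3 3/2 367/400
4 2 2209/2500
5 5/2 4231/5000
6 3 8091/10000
7 7/2 1529/2000
8 4 919/1250
DF(4y) is solved at step 8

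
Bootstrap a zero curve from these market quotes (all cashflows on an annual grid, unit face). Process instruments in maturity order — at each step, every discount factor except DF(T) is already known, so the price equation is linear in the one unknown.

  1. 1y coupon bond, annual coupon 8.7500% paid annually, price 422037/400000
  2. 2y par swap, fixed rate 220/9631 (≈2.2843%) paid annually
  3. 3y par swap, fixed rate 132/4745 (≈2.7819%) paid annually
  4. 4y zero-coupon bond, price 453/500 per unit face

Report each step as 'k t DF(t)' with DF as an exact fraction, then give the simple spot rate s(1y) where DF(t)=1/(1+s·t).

1 1 4851/5000
2 2 239/250
3 3 1151/1250
4 4 453/500
s(1y) = (1/(4851/5000) − 1)/(1) = 149/4851 ≈ 3.0715%

step 1 [1y] bond c/1=7/80: DF=(422037/400000 − 7/80·(0))/(1+7/80) = 4851/5000 ≈ 0.970200
step 2 [2y] swap r/1=220/9631: DF=(1 − 220/9631·(0.970200))/(1+220/9631) = 239/250 ≈ 0.956000
step 3 [3y] swap r/1=132/4745: DF=(1 − 132/4745·(0.970200+0.956000))/(1+132/4745) = 1151/1250 ≈ 0.920800
step 4 [4y] zero: DF = P = 453/500 ≈ 0.906000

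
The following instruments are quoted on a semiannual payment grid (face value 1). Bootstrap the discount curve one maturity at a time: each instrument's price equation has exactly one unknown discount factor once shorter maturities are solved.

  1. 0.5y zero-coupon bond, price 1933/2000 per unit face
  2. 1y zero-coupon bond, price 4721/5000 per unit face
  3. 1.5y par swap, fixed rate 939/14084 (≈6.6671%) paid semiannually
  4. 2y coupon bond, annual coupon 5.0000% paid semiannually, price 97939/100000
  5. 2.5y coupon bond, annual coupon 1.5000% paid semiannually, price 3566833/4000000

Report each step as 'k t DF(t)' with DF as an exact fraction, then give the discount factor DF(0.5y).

step 1 [0.5y] zero: DF = P = 1933/2000 ≈ 0.966500
step 2 [1y] zero: DF = P = 4721/5000 ≈ 0.944200
step 3 [1.5y] swap r/2=939/28168: DF=(1 − 939/28168·(0.966500+0.944200))/(1+939/28168) = 9061/10000 ≈ 0.906100
step 4 [2y] bond c/2=1/40: DF=(97939/100000 − 1/40·(0.966500+0.944200+0.906100))/(1+1/40) = 2217/2500 ≈ 0.886800
step 5 [2.5y] bond c/2=3/400: DF=(3566833/4000000 − 3/400·(0.966500+0.944200+0.906100+0.886800))/(1+3/400) = 343/400 ≈ 0.857500

1 1/2 1933/2000
2 1 4721/5000
3 3/2 9061/10000
4 2 2217/2500
5 5/2 343/400
DF(0.5y) = 1933/2000 ≈ 0.966500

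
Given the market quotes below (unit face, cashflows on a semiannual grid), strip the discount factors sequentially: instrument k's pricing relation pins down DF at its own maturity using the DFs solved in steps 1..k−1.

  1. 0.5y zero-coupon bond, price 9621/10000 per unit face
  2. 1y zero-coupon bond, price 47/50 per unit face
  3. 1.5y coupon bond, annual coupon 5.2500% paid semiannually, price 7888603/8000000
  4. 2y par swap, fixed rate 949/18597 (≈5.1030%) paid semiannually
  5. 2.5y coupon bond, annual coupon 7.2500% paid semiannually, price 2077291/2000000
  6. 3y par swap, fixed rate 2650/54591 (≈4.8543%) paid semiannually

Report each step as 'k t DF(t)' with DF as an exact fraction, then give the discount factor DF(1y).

step 1 [0.5y] zero: DF = P = 9621/10000 ≈ 0.962100
step 2 [1y] zero: DF = P = 47/50 ≈ 0.940000
step 3 [1.5y] bond c/2=21/800: DF=(7888603/8000000 − 21/800·(0.962100+0.940000))/(1+21/800) = 4561/5000 ≈ 0.912200
step 4 [2y] swap r/2=949/37194: DF=(1 − 949/37194·(0.962100+0.940000+0.912200))/(1+949/37194) = 9051/10000 ≈ 0.905100
step 5 [2.5y] bond c/2=29/800: DF=(2077291/2000000 − 29/800·(0.962100+0.940000+0.912200+0.905100))/(1+29/800) = 4361/5000 ≈ 0.872200
step 6 [3y] swap r/2=1325/54591: DF=(1 − 1325/54591·(0.962100+0.940000+0.912200+0.905100+0.872200))/(1+1325/54591) = 347/400 ≈ 0.867500

1 1/2 9621/10000
2 1 47/50
3 3/2 4561/5000
4 2 9051/10000
5 5/2 4361/5000
6 3 347/400
DF(1y) = 47/50 ≈ 0.940000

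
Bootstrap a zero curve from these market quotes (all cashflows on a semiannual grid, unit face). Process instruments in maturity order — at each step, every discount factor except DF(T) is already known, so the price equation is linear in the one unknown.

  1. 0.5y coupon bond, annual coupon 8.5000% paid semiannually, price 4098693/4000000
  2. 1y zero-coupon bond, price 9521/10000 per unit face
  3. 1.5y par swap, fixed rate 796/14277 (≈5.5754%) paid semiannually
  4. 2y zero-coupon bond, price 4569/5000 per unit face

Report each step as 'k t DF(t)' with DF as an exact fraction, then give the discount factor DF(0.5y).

step 1 [0.5y] bond c/2=17/400: DF=(4098693/4000000 − 17/400·(0))/(1+17/400) = 9829/10000 ≈ 0.982900
step 2 [1y] zero: DF = P = 9521/10000 ≈ 0.952100
step 3 [1.5y] swap r/2=398/14277: DF=(1 − 398/14277·(0.982900+0.952100))/(1+398/14277) = 2301/2500 ≈ 0.920400
step 4 [2y] zero: DF = P = 4569/5000 ≈ 0.913800

1 1/2 9829/10000
2 1 9521/10000
3 3/2 2301/2500
4 2 4569/5000
DF(0.5y) = 9829/10000 ≈ 0.982900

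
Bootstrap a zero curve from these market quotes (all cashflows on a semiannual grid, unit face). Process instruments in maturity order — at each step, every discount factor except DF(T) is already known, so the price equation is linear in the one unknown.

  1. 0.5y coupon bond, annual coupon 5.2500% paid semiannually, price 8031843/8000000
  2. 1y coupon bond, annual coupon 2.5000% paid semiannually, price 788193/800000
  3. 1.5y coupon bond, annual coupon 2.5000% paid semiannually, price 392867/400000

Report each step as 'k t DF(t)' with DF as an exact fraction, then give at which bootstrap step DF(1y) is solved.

step 1 [0.5y] bond c/2=21/800: DF=(8031843/8000000 − 21/800·(0))/(1+21/800) = 9783/10000 ≈ 0.978300
step 2 [1y] bond c/2=1/80: DF=(788193/800000 − 1/80·(0.978300))/(1+1/80) = 961/1000 ≈ 0.961000
step 3 [1.5y] bond c/2=1/80: DF=(392867/400000 − 1/80·(0.978300+0.961000))/(1+1/80) = 9461/10000 ≈ 0.946100

1 1/2 9783/10000
2 1 961/1000
3 3/2 9461/10000
DF(1y) is solved at step 2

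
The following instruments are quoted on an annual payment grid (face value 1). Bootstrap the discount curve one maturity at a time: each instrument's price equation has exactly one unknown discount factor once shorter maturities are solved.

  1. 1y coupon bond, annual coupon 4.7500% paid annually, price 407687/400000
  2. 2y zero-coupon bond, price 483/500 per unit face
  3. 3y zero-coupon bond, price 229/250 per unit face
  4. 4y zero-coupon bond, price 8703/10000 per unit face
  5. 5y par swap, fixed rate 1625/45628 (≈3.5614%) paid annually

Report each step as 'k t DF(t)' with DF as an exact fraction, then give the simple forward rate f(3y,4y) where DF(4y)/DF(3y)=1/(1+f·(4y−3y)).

step 1 [1y] bond c/1=19/400: DF=(407687/400000 − 19/400·(0))/(1+19/400) = 973/1000 ≈ 0.973000
step 2 [2y] zero: DF = P = 483/500 ≈ 0.966000
step 3 [3y] zero: DF = P = 229/250 ≈ 0.916000
step 4 [4y] zero: DF = P = 8703/10000 ≈ 0.870300
step 5 [5y] swap r/1=1625/45628: DF=(1 − 1625/45628·(0.973000+0.966000+0.916000+0.870300))/(1+1625/45628) = 67/80 ≈ 0.837500

1 1 973/1000
2 2 483/500
3 3 229/250
4 4 8703/10000
5 5 67/80
f(3y,4y) = ((229/250)/(8703/10000) − 1)/(1) = 457/8703 ≈ 5.2511%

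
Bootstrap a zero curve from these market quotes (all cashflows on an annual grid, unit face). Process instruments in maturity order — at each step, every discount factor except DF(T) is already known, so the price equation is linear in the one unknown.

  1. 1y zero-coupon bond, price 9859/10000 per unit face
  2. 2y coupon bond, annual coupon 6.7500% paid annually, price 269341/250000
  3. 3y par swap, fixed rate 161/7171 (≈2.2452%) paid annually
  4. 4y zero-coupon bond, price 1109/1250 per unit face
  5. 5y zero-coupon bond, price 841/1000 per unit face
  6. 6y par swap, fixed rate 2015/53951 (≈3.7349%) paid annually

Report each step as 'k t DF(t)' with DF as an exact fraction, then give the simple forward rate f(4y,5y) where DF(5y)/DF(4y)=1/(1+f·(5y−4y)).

step 1 [1y] zero: DF = P = 9859/10000 ≈ 0.985900
step 2 [2y] bond c/1=27/400: DF=(269341/250000 − 27/400·(0.985900))/(1+27/400) = 9469/10000 ≈ 0.946900
step 3 [3y] swap r/1=161/7171: DF=(1 − 161/7171·(0.985900+0.946900))/(1+161/7171) = 2339/2500 ≈ 0.935600
step 4 [4y] zero: DF = P = 1109/1250 ≈ 0.887200
step 5 [5y] zero: DF = P = 841/1000 ≈ 0.841000
step 6 [6y] swap r/1=2015/53951: DF=(1 − 2015/53951·(0.985900+0.946900+0.935600+0.887200+0.841000))/(1+2015/53951) = 1597/2000 ≈ 0.798500

1 1 9859/10000
2 2 9469/10000
3 3 2339/2500
4 4 1109/1250
5 5 841/1000
6 6 1597/2000
f(4y,5y) = ((1109/1250)/(841/1000) − 1)/(1) = 231/4205 ≈ 5.4935%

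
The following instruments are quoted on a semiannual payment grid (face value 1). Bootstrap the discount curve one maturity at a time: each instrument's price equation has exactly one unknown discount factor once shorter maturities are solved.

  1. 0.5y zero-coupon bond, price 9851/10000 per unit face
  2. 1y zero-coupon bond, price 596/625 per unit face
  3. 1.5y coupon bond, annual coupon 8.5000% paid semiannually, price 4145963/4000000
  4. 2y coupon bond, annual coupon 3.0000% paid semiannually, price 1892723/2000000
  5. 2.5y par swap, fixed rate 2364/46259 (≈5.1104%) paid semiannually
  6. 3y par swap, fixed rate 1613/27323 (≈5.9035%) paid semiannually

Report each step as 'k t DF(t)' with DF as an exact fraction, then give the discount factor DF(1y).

1 1/2 9851/10000
2 1 596/625
3 3/2 572/625
4 2 4451/5000
5 5/2 4409/5000
6 3 8387/10000
DF(1y) = 596/625 ≈ 0.953600

step 1 [0.5y] zero: DF = P = 9851/10000 ≈ 0.985100
step 2 [1y] zero: DF = P = 596/625 ≈ 0.953600
step 3 [1.5y] bond c/2=17/400: DF=(4145963/4000000 − 17/400·(0.985100+0.953600))/(1+17/400) = 572/625 ≈ 0.915200
step 4 [2y] bond c/2=3/200: DF=(1892723/2000000 − 3/200·(0.985100+0.953600+0.915200))/(1+3/200) = 4451/5000 ≈ 0.890200
step 5 [2.5y] swap r/2=1182/46259: DF=(1 − 1182/46259·(0.985100+0.953600+0.915200+0.890200))/(1+1182/46259) = 4409/5000 ≈ 0.881800
step 6 [3y] swap r/2=1613/54646: DF=(1 − 1613/54646·(0.985100+0.953600+0.915200+0.890200+0.881800))/(1+1613/54646) = 8387/10000 ≈ 0.838700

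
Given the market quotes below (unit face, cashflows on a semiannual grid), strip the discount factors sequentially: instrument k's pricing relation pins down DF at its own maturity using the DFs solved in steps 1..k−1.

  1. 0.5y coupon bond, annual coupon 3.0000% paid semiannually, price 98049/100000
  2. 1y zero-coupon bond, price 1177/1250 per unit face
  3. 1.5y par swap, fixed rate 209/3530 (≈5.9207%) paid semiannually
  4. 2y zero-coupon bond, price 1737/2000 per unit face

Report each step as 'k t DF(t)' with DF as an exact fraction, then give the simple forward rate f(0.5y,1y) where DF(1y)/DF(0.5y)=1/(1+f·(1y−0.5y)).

1 1/2 483/500
2 1 1177/1250
3 3/2 2291/2500
4 2 1737/2000
f(0.5y,1y) = ((483/500)/(1177/1250) − 1)/(1/2) = 61/1177 ≈ 5.1827%

step 1 [0.5y] bond c/2=3/200: DF=(98049/100000 − 3/200·(0))/(1+3/200) = 483/500 ≈ 0.966000
step 2 [1y] zero: DF = P = 1177/1250 ≈ 0.941600
step 3 [1.5y] swap r/2=209/7060: DF=(1 − 209/7060·(0.966000+0.941600))/(1+209/7060) = 2291/2500 ≈ 0.916400
step 4 [2y] zero: DF = P = 1737/2000 ≈ 0.868500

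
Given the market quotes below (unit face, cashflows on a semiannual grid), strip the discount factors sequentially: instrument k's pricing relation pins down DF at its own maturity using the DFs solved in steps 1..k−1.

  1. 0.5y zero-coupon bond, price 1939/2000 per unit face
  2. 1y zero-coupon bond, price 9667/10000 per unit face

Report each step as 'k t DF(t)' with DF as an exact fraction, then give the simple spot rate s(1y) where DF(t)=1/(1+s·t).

1 1/2 1939/2000
2 1 9667/10000
s(1y) = (1/(9667/10000) − 1)/(1) = 333/9667 ≈ 3.4447%

step 1 [0.5y] zero: DF = P = 1939/2000 ≈ 0.969500
step 2 [1y] zero: DF = P = 9667/10000 ≈ 0.966700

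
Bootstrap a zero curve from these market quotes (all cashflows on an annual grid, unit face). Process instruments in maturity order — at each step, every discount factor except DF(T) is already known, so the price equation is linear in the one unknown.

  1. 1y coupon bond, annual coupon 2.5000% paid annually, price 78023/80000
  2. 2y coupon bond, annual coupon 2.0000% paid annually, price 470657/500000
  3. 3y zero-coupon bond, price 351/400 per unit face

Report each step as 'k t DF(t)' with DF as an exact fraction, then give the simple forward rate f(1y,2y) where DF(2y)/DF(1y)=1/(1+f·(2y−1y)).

1 1 1903/2000
2 2 4521/5000
3 3 351/400
f(1y,2y) = ((1903/2000)/(4521/5000) − 1)/(1) = 43/822 ≈ 5.2311%

step 1 [1y] bond c/1=1/40: DF=(78023/80000 − 1/40·(0))/(1+1/40) = 1903/2000 ≈ 0.951500
step 2 [2y] bond c/1=1/50: DF=(470657/500000 − 1/50·(0.951500))/(1+1/50) = 4521/5000 ≈ 0.904200
step 3 [3y] zero: DF = P = 351/400 ≈ 0.877500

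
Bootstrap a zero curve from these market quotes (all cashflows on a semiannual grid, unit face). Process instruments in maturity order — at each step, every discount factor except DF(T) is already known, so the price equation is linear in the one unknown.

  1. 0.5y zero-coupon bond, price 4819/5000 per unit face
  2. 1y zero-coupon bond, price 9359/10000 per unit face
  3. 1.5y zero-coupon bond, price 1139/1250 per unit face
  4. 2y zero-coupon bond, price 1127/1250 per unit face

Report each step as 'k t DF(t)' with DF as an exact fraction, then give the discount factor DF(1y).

step 1 [0.5y] zero: DF = P = 4819/5000 ≈ 0.963800
step 2 [1y] zero: DF = P = 9359/10000 ≈ 0.935900
step 3 [1.5y] zero: DF = P = 1139/1250 ≈ 0.911200
step 4 [2y] zero: DF = P = 1127/1250 ≈ 0.901600

1 1/2 4819/5000
2 1 9359/10000
3 3/2 1139/1250
4 2 1127/1250
DF(1y) = 9359/10000 ≈ 0.935900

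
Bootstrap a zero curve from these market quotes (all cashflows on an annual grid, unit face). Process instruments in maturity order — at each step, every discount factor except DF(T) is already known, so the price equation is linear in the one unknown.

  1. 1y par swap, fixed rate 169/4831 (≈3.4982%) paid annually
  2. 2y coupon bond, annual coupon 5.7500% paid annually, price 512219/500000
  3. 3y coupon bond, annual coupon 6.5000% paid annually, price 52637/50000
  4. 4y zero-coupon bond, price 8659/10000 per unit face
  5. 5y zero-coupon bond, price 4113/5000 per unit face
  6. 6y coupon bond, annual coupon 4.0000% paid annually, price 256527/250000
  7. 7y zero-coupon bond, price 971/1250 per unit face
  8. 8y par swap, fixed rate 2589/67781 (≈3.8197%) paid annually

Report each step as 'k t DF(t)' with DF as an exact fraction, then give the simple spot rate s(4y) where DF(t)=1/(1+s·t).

step 1 [1y] swap r/1=169/4831: DF=(1 − 169/4831·(0))/(1+169/4831) = 4831/5000 ≈ 0.966200
step 2 [2y] bond c/1=23/400: DF=(512219/500000 − 23/400·(0.966200))/(1+23/400) = 4581/5000 ≈ 0.916200
step 3 [3y] bond c/1=13/200: DF=(52637/50000 − 13/200·(0.966200+0.916200))/(1+13/200) = 546/625 ≈ 0.873600
step 4 [4y] zero: DF = P = 8659/10000 ≈ 0.865900
step 5 [5y] zero: DF = P = 4113/5000 ≈ 0.822600
step 6 [6y] bond c/1=1/25: DF=(256527/250000 − 1/25·(0.966200+0.916200+0.873600+0.865900+0.822600))/(1+1/25) = 8157/10000 ≈ 0.815700
step 7 [7y] zero: DF = P = 971/1250 ≈ 0.776800
step 8 [8y] swap r/1=2589/67781: DF=(1 − 2589/67781·(0.966200+0.916200+0.873600+0.865900+0.822600+0.815700+0.776800))/(1+2589/67781) = 7411/10000 ≈ 0.741100

1 1 4831/5000
2 2 4581/5000
3 3 546/625
4 4 8659/10000
5 5 4113/5000
6 6 8157/10000
7 7 971/1250
8 8 7411/10000
s(4y) = (1/(8659/10000) − 1)/(4) = 1341/34636 ≈ 3.8717%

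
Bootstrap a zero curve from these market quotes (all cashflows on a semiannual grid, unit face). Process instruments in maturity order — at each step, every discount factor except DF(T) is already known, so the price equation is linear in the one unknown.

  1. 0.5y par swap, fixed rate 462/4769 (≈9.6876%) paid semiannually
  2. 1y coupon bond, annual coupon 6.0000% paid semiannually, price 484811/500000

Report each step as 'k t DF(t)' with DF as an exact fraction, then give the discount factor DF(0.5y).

step 1 [0.5y] swap r/2=231/4769: DF=(1 − 231/4769·(0))/(1+231/4769) = 4769/5000 ≈ 0.953800
step 2 [1y] bond c/2=3/100: DF=(484811/500000 − 3/100·(0.953800))/(1+3/100) = 571/625 ≈ 0.913600

1 1/2 4769/5000
2 1 571/625
DF(0.5y) = 4769/5000 ≈ 0.953800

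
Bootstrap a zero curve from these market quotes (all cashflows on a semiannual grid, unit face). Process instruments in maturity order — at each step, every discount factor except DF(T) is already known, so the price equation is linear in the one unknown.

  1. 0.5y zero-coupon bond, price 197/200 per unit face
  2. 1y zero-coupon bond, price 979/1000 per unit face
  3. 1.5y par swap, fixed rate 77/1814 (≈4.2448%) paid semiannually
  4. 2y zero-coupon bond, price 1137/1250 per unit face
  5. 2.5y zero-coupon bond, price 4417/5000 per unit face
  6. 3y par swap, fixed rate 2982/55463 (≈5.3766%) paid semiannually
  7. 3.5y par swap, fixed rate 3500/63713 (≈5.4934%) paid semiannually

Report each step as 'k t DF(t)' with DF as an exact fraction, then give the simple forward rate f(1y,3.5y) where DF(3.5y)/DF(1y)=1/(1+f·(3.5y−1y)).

1 1/2 197/200
2 1 979/1000
3 3/2 1173/1250
4 2 1137/1250
5 5/2 4417/5000
6 3 8509/10000
7 7/2 33/40
f(1y,3.5y) = ((979/1000)/(33/40) − 1)/(5/2) = 28/375 ≈ 7.4667%

step 1 [0.5y] zero: DF = P = 197/200 ≈ 0.985000
step 2 [1y] zero: DF = P = 979/1000 ≈ 0.979000
step 3 [1.5y] swap r/2=77/3628: DF=(1 − 77/3628·(0.985000+0.979000))/(1+77/3628) = 1173/1250 ≈ 0.938400
step 4 [2y] zero: DF = P = 1137/1250 ≈ 0.909600
step 5 [2.5y] zero: DF = P = 4417/5000 ≈ 0.883400
step 6 [3y] swap r/2=1491/55463: DF=(1 − 1491/55463·(0.985000+0.979000+0.938400+0.909600+0.883400))/(1+1491/55463) = 8509/10000 ≈ 0.850900
step 7 [3.5y] swap r/2=1750/63713: DF=(1 − 1750/63713·(0.985000+0.979000+0.938400+0.909600+0.883400+0.850900))/(1+1750/63713) = 33/40 ≈ 0.825000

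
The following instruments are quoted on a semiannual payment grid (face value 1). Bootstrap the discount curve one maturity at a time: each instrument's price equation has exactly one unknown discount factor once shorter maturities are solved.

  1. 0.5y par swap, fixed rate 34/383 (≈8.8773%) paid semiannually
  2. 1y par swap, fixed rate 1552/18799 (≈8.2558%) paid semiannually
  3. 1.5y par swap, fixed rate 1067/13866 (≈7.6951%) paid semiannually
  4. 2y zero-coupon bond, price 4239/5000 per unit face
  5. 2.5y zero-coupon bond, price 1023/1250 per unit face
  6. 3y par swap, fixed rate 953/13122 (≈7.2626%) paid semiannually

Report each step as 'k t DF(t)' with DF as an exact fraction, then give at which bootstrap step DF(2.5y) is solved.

1 1/2 383/400
2 1 1153/1250
3 3/2 8933/10000
4 2 4239/5000
5 5/2 1023/1250
6 3 4047/5000
DF(2.5y) is solved at step 5

step 1 [0.5y] swap r/2=17/383: DF=(1 − 17/383·(0))/(1+17/383) = 383/400 ≈ 0.957500
step 2 [1y] swap r/2=776/18799: DF=(1 − 776/18799·(0.957500))/(1+776/18799) = 1153/1250 ≈ 0.922400
step 3 [1.5y] swap r/2=1067/27732: DF=(1 − 1067/27732·(0.957500+0.922400))/(1+1067/27732) = 8933/10000 ≈ 0.893300
step 4 [2y] zero: DF = P = 4239/5000 ≈ 0.847800
step 5 [2.5y] zero: DF = P = 1023/1250 ≈ 0.818400
step 6 [3y] swap r/2=953/26244: DF=(1 − 953/26244·(0.957500+0.922400+0.893300+0.847800+0.818400))/(1+953/26244) = 4047/5000 ≈ 0.809400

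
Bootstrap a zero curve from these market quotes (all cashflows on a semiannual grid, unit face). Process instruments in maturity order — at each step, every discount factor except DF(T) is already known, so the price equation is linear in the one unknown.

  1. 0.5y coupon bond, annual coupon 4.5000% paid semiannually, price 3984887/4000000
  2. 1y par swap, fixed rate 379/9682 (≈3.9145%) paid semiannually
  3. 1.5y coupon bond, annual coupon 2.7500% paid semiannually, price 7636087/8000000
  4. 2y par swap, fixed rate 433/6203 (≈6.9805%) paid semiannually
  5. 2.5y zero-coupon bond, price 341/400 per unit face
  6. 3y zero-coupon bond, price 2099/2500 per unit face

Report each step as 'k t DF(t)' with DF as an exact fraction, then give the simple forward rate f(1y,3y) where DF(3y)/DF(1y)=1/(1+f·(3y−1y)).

1 1/2 9743/10000
2 1 9621/10000
3 3/2 9153/10000
4 2 8701/10000
5 5/2 341/400
6 3 2099/2500
f(1y,3y) = ((9621/10000)/(2099/2500) − 1)/(2) = 1225/16792 ≈ 7.2951%

step 1 [0.5y] bond c/2=9/400: DF=(3984887/4000000 − 9/400·(0))/(1+9/400) = 9743/10000 ≈ 0.974300
step 2 [1y] swap r/2=379/19364: DF=(1 − 379/19364·(0.974300))/(1+379/19364) = 9621/10000 ≈ 0.962100
step 3 [1.5y] bond c/2=11/800: DF=(7636087/8000000 − 11/800·(0.974300+0.962100))/(1+11/800) = 9153/10000 ≈ 0.915300
step 4 [2y] swap r/2=433/12406: DF=(1 − 433/12406·(0.974300+0.962100+0.915300))/(1+433/12406) = 8701/10000 ≈ 0.870100
step 5 [2.5y] zero: DF = P = 341/400 ≈ 0.852500
step 6 [3y] zero: DF = P = 2099/2500 ≈ 0.839600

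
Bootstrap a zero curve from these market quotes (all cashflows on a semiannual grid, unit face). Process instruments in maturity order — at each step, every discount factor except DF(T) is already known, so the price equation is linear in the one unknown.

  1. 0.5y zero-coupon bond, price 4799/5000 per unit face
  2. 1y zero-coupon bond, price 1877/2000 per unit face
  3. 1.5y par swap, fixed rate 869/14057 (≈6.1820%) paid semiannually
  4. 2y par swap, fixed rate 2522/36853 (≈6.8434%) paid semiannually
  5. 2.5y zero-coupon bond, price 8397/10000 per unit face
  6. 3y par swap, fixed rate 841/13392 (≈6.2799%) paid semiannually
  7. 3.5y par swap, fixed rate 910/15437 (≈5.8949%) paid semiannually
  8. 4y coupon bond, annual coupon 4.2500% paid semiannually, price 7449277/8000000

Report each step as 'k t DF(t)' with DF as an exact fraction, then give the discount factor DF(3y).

step 1 [0.5y] zero: DF = P = 4799/5000 ≈ 0.959800
step 2 [1y] zero: DF = P = 1877/2000 ≈ 0.938500
step 3 [1.5y] swap r/2=869/28114: DF=(1 − 869/28114·(0.959800+0.938500))/(1+869/28114) = 9131/10000 ≈ 0.913100
step 4 [2y] swap r/2=1261/36853: DF=(1 − 1261/36853·(0.959800+0.938500+0.913100))/(1+1261/36853) = 8739/10000 ≈ 0.873900
step 5 [2.5y] zero: DF = P = 8397/10000 ≈ 0.839700
step 6 [3y] swap r/2=841/26784: DF=(1 − 841/26784·(0.959800+0.938500+0.913100+0.873900+0.839700))/(1+841/26784) = 4159/5000 ≈ 0.831800
step 7 [3.5y] swap r/2=455/15437: DF=(1 − 455/15437·(0.959800+0.938500+0.913100+0.873900+0.839700+0.831800))/(1+455/15437) = 409/500 ≈ 0.818000
step 8 [4y] bond c/2=17/800: DF=(7449277/8000000 − 17/800·(0.959800+0.938500+0.913100+0.873900+0.839700+0.831800+0.818000))/(1+17/800) = 7833/10000 ≈ 0.783300

1 1/2 4799/5000
2 1 1877/2000
3 3/2 9131/10000
4 2 8739/10000
5 5/2 8397/10000
6 3 4159/5000
7 7/2 409/500
8 4 7833/10000
DF(3y) = 4159/5000 ≈ 0.831800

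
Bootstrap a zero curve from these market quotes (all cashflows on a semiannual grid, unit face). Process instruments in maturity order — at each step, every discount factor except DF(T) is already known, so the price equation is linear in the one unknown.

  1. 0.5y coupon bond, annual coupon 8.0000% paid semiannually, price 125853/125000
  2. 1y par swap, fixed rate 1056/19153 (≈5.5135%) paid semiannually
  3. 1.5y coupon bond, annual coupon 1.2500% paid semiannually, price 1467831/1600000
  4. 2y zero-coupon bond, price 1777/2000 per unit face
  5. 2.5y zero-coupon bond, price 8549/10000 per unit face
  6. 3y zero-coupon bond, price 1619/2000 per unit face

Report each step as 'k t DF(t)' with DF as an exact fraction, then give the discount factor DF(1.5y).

step 1 [0.5y] bond c/2=1/25: DF=(125853/125000 − 1/25·(0))/(1+1/25) = 9681/10000 ≈ 0.968100
step 2 [1y] swap r/2=528/19153: DF=(1 − 528/19153·(0.968100))/(1+528/19153) = 592/625 ≈ 0.947200
step 3 [1.5y] bond c/2=1/160: DF=(1467831/1600000 − 1/160·(0.968100+0.947200))/(1+1/160) = 4499/5000 ≈ 0.899800
step 4 [2y] zero: DF = P = 1777/2000 ≈ 0.888500
step 5 [2.5y] zero: DF = P = 8549/10000 ≈ 0.854900
step 6 [3y] zero: DF = P = 1619/2000 ≈ 0.809500

1 1/2 9681/10000
2 1 592/625
3 3/2 4499/5000
4 2 1777/2000
5 5/2 8549/10000
6 3 1619/2000
DF(1.5y) = 4499/5000 ≈ 0.899800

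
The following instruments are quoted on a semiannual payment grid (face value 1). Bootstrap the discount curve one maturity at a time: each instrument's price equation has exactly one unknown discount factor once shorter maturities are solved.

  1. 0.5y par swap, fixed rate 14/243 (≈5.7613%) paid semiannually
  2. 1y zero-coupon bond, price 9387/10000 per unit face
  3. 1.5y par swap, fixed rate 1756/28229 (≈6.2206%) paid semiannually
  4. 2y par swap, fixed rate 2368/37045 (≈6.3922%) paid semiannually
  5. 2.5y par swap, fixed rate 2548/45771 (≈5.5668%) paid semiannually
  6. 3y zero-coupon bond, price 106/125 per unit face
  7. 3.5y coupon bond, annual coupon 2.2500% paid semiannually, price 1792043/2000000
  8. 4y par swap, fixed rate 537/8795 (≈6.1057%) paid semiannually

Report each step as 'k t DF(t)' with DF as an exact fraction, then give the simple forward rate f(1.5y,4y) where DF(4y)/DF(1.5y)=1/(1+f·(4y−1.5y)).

step 1 [0.5y] swap r/2=7/243: DF=(1 − 7/243·(0))/(1+7/243) = 243/250 ≈ 0.972000
step 2 [1y] zero: DF = P = 9387/10000 ≈ 0.938700
step 3 [1.5y] swap r/2=878/28229: DF=(1 − 878/28229·(0.972000+0.938700))/(1+878/28229) = 4561/5000 ≈ 0.912200
step 4 [2y] swap r/2=1184/37045: DF=(1 − 1184/37045·(0.972000+0.938700+0.912200))/(1+1184/37045) = 551/625 ≈ 0.881600
step 5 [2.5y] swap r/2=1274/45771: DF=(1 − 1274/45771·(0.972000+0.938700+0.912200+0.881600))/(1+1274/45771) = 4363/5000 ≈ 0.872600
step 6 [3y] zero: DF = P = 106/125 ≈ 0.848000
step 7 [3.5y] bond c/2=9/800: DF=(1792043/2000000 − 9/800·(0.972000+0.938700+0.912200+0.881600+0.872600+0.848000))/(1+9/800) = 8257/10000 ≈ 0.825700
step 8 [4y] swap r/2=537/17590: DF=(1 − 537/17590·(0.972000+0.938700+0.912200+0.881600+0.872600+0.848000+0.825700))/(1+537/17590) = 1963/2500 ≈ 0.785200

1 1/2 243/250
2 1 9387/10000
3 3/2 4561/5000
4 2 551/625
5 5/2 4363/5000
6 3 106/125
7 7/2 8257/10000
8 4 1963/2500
f(1.5y,4y) = ((4561/5000)/(1963/2500) − 1)/(5/2) = 127/1963 ≈ 6.4697%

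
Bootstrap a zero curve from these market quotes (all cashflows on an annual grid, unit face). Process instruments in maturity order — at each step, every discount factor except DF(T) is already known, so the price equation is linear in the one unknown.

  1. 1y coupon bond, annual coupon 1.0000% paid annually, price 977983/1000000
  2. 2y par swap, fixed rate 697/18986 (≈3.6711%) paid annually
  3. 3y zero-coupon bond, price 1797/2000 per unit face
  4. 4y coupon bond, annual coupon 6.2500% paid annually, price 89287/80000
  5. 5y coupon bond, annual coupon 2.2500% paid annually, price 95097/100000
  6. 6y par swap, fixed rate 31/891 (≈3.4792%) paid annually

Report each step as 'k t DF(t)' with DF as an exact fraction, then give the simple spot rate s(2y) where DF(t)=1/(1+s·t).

1 1 9683/10000
2 2 9303/10000
3 3 1797/2000
4 4 8859/10000
5 5 849/1000
6 6 407/500
s(2y) = (1/(9303/10000) − 1)/(2) = 697/18606 ≈ 3.7461%

step 1 [1y] bond c/1=1/100: DF=(977983/1000000 − 1/100·(0))/(1+1/100) = 9683/10000 ≈ 0.968300
step 2 [2y] swap r/1=697/18986: DF=(1 − 697/18986·(0.968300))/(1+697/18986) = 9303/10000 ≈ 0.930300
step 3 [3y] zero: DF = P = 1797/2000 ≈ 0.898500
step 4 [4y] bond c/1=1/16: DF=(89287/80000 − 1/16·(0.968300+0.930300+0.898500))/(1+1/16) = 8859/10000 ≈ 0.885900
step 5 [5y] bond c/1=9/400: DF=(95097/100000 − 9/400·(0.968300+0.930300+0.898500+0.885900))/(1+9/400) = 849/1000 ≈ 0.849000
step 6 [6y] swap r/1=31/891: DF=(1 − 31/891·(0.968300+0.930300+0.898500+0.885900+0.849000))/(1+31/891) = 407/500 ≈ 0.814000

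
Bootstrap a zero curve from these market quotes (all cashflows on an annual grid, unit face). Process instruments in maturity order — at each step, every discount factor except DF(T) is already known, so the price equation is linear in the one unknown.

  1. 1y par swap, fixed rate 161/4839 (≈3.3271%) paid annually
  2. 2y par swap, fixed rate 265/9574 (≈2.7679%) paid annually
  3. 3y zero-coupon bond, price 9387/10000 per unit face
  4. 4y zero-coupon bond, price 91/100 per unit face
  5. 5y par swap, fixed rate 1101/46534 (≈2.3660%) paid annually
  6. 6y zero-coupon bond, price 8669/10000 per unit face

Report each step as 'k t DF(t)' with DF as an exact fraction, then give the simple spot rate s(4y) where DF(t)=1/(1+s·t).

1 1 4839/5000
2 2 947/1000
3 3 9387/10000
4 4 91/100
5 5 8899/10000
6 6 8669/10000
s(4y) = (1/(91/100) − 1)/(4) = 9/364 ≈ 2.4725%

step 1 [1y] swap r/1=161/4839: DF=(1 − 161/4839·(0))/(1+161/4839) = 4839/5000 ≈ 0.967800
step 2 [2y] swap r/1=265/9574: DF=(1 − 265/9574·(0.967800))/(1+265/9574) = 947/1000 ≈ 0.947000
step 3 [3y] zero: DF = P = 9387/10000 ≈ 0.938700
step 4 [4y] zero: DF = P = 91/100 ≈ 0.910000
step 5 [5y] swap r/1=1101/46534: DF=(1 − 1101/46534·(0.967800+0.947000+0.938700+0.910000))/(1+1101/46534) = 8899/10000 ≈ 0.889900
step 6 [6y] zero: DF = P = 8669/10000 ≈ 0.866900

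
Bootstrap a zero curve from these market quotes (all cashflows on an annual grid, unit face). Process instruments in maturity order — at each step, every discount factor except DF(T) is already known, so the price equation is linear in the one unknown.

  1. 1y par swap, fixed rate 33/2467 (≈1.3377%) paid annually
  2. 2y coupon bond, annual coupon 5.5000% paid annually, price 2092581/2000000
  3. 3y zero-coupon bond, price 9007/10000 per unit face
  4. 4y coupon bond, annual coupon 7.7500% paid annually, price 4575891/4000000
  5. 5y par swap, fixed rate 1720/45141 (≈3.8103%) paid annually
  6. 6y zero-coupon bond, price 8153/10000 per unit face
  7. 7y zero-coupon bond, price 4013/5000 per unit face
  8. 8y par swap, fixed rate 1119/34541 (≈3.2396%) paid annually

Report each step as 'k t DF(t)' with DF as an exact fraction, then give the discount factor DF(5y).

1 1 2467/2500
2 2 9403/10000
3 3 9007/10000
4 4 8583/10000
5 5 207/250
6 6 8153/10000
7 7 4013/5000
8 8 3881/5000
DF(5y) = 207/250 ≈ 0.828000

step 1 [1y] swap r/1=33/2467: DF=(1 − 33/2467·(0))/(1+33/2467) = 2467/2500 ≈ 0.986800
step 2 [2y] bond c/1=11/200: DF=(2092581/2000000 − 11/200·(0.986800))/(1+11/200) = 9403/10000 ≈ 0.940300
step 3 [3y] zero: DF = P = 9007/10000 ≈ 0.900700
step 4 [4y] bond c/1=31/400: DF=(4575891/4000000 − 31/400·(0.986800+0.940300+0.900700))/(1+31/400) = 8583/10000 ≈ 0.858300
step 5 [5y] swap r/1=1720/45141: DF=(1 − 1720/45141·(0.986800+0.940300+0.900700+0.858300))/(1+1720/45141) = 207/250 ≈ 0.828000
step 6 [6y] zero: DF = P = 8153/10000 ≈ 0.815300
step 7 [7y] zero: DF = P = 4013/5000 ≈ 0.802600
step 8 [8y] swap r/1=1119/34541: DF=(1 − 1119/34541·(0.986800+0.940300+0.900700+0.858300+0.828000+0.815300+0.802600))/(1+1119/34541) = 3881/5000 ≈ 0.776200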